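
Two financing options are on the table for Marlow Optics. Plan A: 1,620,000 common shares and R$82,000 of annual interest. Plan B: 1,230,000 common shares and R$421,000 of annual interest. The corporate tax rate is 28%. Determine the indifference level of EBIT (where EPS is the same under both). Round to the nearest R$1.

At indifference, (EBIT − 82,000)(1 − t)/1,620,000 = (EBIT − 421,000)(1 − t)/1,230,000.
The (1 − t) factor cancels: (EBIT − 82,000) × 1,230,000 = (EBIT − 421,000) × 1,620,000.
EBIT × (1,620,000 − 1,230,000) = 421,000 × 1,620,000 − 82,000 × 1,230,000 = 581,160,000,000, so EBIT = 581,160,000,000 ÷ 390,000 = 1,490,153.85.

R$1,490,154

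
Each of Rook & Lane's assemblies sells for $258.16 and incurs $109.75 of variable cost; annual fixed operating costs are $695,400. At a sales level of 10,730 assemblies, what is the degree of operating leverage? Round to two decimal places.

1.78

Contribution at this volume is 10,730 × $148.41 = $1,592,439.30.
Subtracting fixed costs: EBIT = $1,592,439.30 − $695,400 = $897,039.30.
DOL = contribution ÷ EBIT = $1,592,439.30 ÷ $897,039.30 = 1.7752.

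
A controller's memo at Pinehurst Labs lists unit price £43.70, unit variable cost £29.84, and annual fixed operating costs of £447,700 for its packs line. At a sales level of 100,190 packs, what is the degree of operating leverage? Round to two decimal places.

Total contribution margin = 100,190 × £13.86 = £1,388,633.40.
Subtracting fixed costs: EBIT = £1,388,633.40 − £447,700 = £940,933.40.
So DOL = total CM / EBIT = £1,388,633.40 / £940,933.40 = 1.4758.

1.48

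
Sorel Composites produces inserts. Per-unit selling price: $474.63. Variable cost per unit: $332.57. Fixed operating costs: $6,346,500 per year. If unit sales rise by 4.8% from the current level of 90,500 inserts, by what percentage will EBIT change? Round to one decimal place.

+9.5%

Contribution at this volume is 90,500 × $142.06 = $12,856,430.00.
EBIT = $12,856,430.00 − $6,346,500 = $6,509,930.00.
Degree of operating leverage = $12,856,430.00 / $6,509,930.00 = 1.9749.
%ΔEBIT = DOL × %ΔSales = 1.9749 × +4.8% = +9.5%.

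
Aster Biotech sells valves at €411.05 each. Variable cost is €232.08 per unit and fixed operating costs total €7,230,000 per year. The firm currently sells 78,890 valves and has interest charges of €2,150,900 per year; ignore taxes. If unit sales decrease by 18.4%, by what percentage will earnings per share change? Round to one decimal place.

-54.8%

Total contribution margin = 78,890 × €178.97 = €14,118,943.30.
Subtracting fixed costs: EBIT = €14,118,943.30 − €7,230,000 = €6,888,943.30.
After interest of €2,150,900.00, pre-tax earnings = €4,738,043.30.
Degree of combined leverage = contribution ÷ (EBIT − I) = €14,118,943.30 ÷ €4,738,043.30 = 2.9799.
EPS therefore changes by 2.9799 × (-18.4%) = -54.8%.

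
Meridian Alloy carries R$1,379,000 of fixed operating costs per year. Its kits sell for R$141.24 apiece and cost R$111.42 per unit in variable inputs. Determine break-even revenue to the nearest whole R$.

CM per unit = R$141.24 − R$111.42 = R$29.82; CM ratio = R$29.82 / R$141.24 = 0.2111.
Break-even revenue = fixed costs × price ÷ CM = R$1,379,000 × R$141.24 ÷ R$29.82 = R$6,531,521.

R$6,531,521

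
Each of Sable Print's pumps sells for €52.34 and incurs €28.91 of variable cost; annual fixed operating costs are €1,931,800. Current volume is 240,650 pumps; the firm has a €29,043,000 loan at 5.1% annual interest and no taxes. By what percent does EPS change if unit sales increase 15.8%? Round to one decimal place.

+40.0%

At 240,650 units, contribution = 240,650 × €23.43 = €5,638,429.50.
Subtracting fixed costs: EBIT = €5,638,429.50 − €1,931,800 = €3,706,629.50.
After interest of €1,481,193.00, pre-tax earnings = €2,225,436.50.
DCL = total CM / (EBIT − I) = €5,638,429.50 / €2,225,436.50 = 2.5336.
%ΔEPS = DCL × %ΔSales = 2.5336 × +15.8% = +40.0%.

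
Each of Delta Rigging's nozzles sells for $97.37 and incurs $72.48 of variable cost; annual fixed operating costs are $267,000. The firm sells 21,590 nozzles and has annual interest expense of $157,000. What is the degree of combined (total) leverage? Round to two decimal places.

Total contribution margin = 21,590 × $24.89 = $537,375.10.
Operating income = contribution − fixed costs = $537,375.10 − $267,000 = $270,375.10. Interest = $157,000.00.
DOL = $537,375.10 ÷ $270,375.10 = 1.9875; DFL = $270,375.10 ÷ $113,375.10 = 2.3848.
DCL = DOL × DFL = 1.9875 × 2.3848 = 4.7398.

4.74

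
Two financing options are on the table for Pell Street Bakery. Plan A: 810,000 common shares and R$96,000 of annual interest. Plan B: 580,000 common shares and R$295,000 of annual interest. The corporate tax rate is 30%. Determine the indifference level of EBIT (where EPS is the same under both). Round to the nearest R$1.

R$796,826

At indifference, (EBIT − 96,000)(1 − t)/810,000 = (EBIT − 295,000)(1 − t)/580,000.
Cancelling (1 − t) and cross-multiplying: 580,000·(EBIT − 96,000) = 810,000·(EBIT − 295,000).
EBIT × (810,000 − 580,000) = 295,000 × 810,000 − 96,000 × 580,000 = 183,270,000,000, so EBIT = 183,270,000,000 ÷ 230,000 = 796,826.09.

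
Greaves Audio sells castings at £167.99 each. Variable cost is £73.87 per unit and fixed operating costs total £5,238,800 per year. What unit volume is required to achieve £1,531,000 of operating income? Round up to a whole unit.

Unit CM = price − variable cost = £167.99 − £73.87 = £94.12.
Need Q such that Q × £94.12 − £5,238,800 = £1,531,000, i.e. Q = £6,769,800 / £94.12 = 71,927.33 → 71,928.

71,928 castings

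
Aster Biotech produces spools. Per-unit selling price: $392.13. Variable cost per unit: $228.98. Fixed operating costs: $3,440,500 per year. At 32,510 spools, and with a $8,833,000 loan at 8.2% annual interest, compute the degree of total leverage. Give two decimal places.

4.66

At 32,510 units, contribution = 32,510 × $163.15 = $5,304,006.50.
EBIT = $5,304,006.50 − $3,440,500 = $1,863,506.50. Interest = $724,306.00, so EBIT − I = $1,139,200.50.
DCL = contribution ÷ (EBIT − I) = $5,304,006.50 ÷ $1,139,200.50 = 4.6559.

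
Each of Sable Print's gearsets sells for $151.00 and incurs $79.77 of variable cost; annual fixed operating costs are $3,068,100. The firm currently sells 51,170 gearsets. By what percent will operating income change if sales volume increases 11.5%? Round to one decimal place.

+72.7%

At 51,170 units, contribution = 51,170 × $71.23 = $3,644,839.10.
Operating income = contribution − fixed costs = $3,644,839.10 − $3,068,100 = $576,739.10.
DOL = contribution ÷ EBIT = $3,644,839.10 ÷ $576,739.10 = 6.3197.
%ΔEBIT = DOL × %ΔSales = 6.3197 × +11.5% = +72.7%.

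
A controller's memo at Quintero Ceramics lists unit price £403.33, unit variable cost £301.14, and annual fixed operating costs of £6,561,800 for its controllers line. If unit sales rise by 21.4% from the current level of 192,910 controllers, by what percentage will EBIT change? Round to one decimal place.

+32.1%

At 192,910 units, contribution = 192,910 × £102.19 = £19,713,472.90.
Operating income = contribution − fixed costs = £19,713,472.90 − £6,561,800 = £13,151,672.90.
Degree of operating leverage = £19,713,472.90 / £13,151,672.90 = 1.4989.
So EBIT moves 1.4989 × (+21.4%) = +32.1%.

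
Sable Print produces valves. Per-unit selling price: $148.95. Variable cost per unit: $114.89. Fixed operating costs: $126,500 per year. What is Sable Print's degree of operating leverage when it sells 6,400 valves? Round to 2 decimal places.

2.38

At 6,400 units, contribution = 6,400 × $34.06 = $217,984.00.
Operating income = contribution − fixed costs = $217,984.00 − $126,500 = $91,484.00.
DOL = contribution ÷ EBIT = $217,984.00 ÷ $91,484.00 = 2.3828.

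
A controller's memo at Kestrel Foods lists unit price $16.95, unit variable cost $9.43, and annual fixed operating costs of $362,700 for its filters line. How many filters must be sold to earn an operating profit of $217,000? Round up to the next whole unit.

Contribution margin per unit = $16.95 − $9.43 = $7.52.
Need Q such that Q × $7.52 − $362,700 = $217,000, i.e. Q = $579,700 / $7.52 = 77,087.77 → 77,088.

77,088 filters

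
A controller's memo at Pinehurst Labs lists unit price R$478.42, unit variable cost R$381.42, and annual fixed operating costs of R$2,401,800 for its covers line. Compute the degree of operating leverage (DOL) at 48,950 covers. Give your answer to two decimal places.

2.02

At 48,950 units, contribution = 48,950 × R$97.00 = R$4,748,150.00.
Subtracting fixed costs: EBIT = R$4,748,150.00 − R$2,401,800 = R$2,346,350.00.
DOL = contribution ÷ EBIT = R$4,748,150.00 ÷ R$2,346,350.00 = 2.0236.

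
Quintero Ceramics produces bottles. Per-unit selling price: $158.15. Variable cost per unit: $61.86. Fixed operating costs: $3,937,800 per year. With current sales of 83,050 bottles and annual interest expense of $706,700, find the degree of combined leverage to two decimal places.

Total contribution margin = 83,050 × $96.29 = $7,996,884.50.
Subtracting fixed costs: EBIT = $7,996,884.50 − $3,937,800 = $4,059,084.50. Interest = $706,700.00.
DOL = $7,996,884.50 ÷ $4,059,084.50 = 1.9701; DFL = $4,059,084.50 ÷ $3,352,384.50 = 1.2108.
Combined leverage = 1.9701 × 1.2108 = 2.3854.

2.39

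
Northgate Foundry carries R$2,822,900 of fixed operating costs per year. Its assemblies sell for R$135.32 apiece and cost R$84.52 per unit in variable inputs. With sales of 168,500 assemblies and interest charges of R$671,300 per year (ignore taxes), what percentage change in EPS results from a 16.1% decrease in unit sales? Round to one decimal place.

Contribution at this volume is 168,500 × R$50.80 = R$8,559,800.00.
Operating income = contribution − fixed costs = R$8,559,800.00 − R$2,822,900 = R$5,736,900.00.
After interest of R$671,300.00, pre-tax earnings = R$5,065,600.00.
Degree of combined leverage = contribution ÷ (EBIT − I) = R$8,559,800.00 ÷ R$5,065,600.00 = 1.6898.
EPS therefore changes by 1.6898 × (-16.1%) = -27.2%.

-27.2%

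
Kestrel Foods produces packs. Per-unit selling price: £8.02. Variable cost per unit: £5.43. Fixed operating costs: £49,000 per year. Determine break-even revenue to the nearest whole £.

£151,730

CM per unit = £8.02 − £5.43 = £2.59; CM ratio = £2.59 / £8.02 = 0.3229.
Break-even revenue = fixed costs × price ÷ CM = £49,000 × £8.02 ÷ £2.59 = £151,730.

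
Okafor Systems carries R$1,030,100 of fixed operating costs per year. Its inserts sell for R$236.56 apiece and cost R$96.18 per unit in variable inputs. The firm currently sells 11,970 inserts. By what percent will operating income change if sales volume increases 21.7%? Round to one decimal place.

Contribution at this volume is 11,970 × R$140.38 = R$1,680,348.60.
EBIT = R$1,680,348.60 − R$1,030,100 = R$650,248.60.
So DOL = total CM / EBIT = R$1,680,348.60 / R$650,248.60 = 2.5842.
Operating income changes by 2.5842 × +21.7% = +56.1%.

+56.1%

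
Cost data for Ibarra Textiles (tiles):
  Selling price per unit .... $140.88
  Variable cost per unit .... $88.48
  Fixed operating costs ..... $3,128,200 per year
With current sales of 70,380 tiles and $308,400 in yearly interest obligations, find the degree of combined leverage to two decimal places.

Total contribution margin = 70,380 × $52.40 = $3,687,912.00.
Operating income = contribution − fixed costs = $3,687,912.00 − $3,128,200 = $559,712.00. Interest = $308,400.00, so EBIT − I = $251,312.00.
DCL = contribution ÷ (EBIT − I) = $3,687,912.00 ÷ $251,312.00 = 14.6746.

14.67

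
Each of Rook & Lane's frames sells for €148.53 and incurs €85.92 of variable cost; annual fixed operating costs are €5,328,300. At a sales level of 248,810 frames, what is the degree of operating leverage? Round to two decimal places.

1.52

At 248,810 units, contribution = 248,810 × €62.61 = €15,577,994.10.
Operating income = contribution − fixed costs = €15,577,994.10 − €5,328,300 = €10,249,694.10.
DOL = contribution ÷ EBIT = €15,577,994.10 ÷ €10,249,694.10 = 1.5198.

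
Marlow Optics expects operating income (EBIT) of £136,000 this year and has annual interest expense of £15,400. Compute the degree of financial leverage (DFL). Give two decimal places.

1.13

Annual interest charges come to £15,400.00.
Degree of financial leverage = EBIT / (EBIT − interest) = £136,000 / £120,600.00 = 1.1277.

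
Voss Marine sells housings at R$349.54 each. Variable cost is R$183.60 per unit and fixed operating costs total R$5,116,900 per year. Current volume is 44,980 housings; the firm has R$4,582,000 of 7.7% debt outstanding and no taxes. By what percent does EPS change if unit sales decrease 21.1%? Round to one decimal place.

-79.0%

Contribution at this volume is 44,980 × R$165.94 = R$7,463,981.20.
Operating income = contribution − fixed costs = R$7,463,981.20 − R$5,116,900 = R$2,347,081.20.
After interest of R$352,814.00, pre-tax earnings = R$1,994,267.20.
DCL = total CM / (EBIT − I) = R$7,463,981.20 / R$1,994,267.20 = 3.7427.
%ΔEPS = DCL × %ΔSales = 3.7427 × -21.1% = -79.0%.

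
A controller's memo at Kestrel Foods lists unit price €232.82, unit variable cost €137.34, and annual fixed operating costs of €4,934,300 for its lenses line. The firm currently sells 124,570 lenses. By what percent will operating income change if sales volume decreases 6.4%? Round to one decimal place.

-10.9%

Total contribution margin = 124,570 × €95.48 = €11,893,943.60.
Subtracting fixed costs: EBIT = €11,893,943.60 − €4,934,300 = €6,959,643.60.
Degree of operating leverage = €11,893,943.60 / €6,959,643.60 = 1.7090.
%ΔEBIT = DOL × %ΔSales = 1.7090 × -6.4% = -10.9%.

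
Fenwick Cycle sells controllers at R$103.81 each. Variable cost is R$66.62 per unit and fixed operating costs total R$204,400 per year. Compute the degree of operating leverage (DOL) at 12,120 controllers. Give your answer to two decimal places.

Contribution at this volume is 12,120 × R$37.19 = R$450,742.80.
Operating income = contribution − fixed costs = R$450,742.80 − R$204,400 = R$246,342.80.
Degree of operating leverage = R$450,742.80 / R$246,342.80 = 1.8297.

1.83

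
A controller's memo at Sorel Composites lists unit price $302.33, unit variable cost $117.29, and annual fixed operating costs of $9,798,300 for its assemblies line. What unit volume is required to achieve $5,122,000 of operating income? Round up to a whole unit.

80,633 assemblies

Each unit contributes $302.33 − $117.29 = $185.04.
Units = (FC + target) / CM = ($9,798,300 + $5,122,000) / $185.04 = 80,632.84, so 80,633 assemblies.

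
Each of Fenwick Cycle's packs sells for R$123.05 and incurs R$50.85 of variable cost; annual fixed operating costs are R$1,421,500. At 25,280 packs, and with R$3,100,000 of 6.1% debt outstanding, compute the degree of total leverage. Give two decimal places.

Total contribution margin = 25,280 × R$72.20 = R$1,825,216.00.
EBIT = R$1,825,216.00 − R$1,421,500 = R$403,716.00. Interest = R$189,100.00.
DOL = R$1,825,216.00 ÷ R$403,716.00 = 4.5210; DFL = R$403,716.00 ÷ R$214,616.00 = 1.8811.
Combined leverage = 4.5210 × 1.8811 = 8.5045.

8.50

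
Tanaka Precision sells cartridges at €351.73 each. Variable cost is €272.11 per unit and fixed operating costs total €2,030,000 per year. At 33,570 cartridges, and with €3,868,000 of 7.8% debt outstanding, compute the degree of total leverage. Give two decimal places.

7.84

At 33,570 units, contribution = 33,570 × €79.62 = €2,672,843.40.
Operating income = contribution − fixed costs = €2,672,843.40 − €2,030,000 = €642,843.40. Interest = €301,704.00, so EBIT − I = €341,139.40.
Degree of total leverage = total CM / (EBIT − interest) = €2,672,843.40 / €341,139.40 = 7.8350.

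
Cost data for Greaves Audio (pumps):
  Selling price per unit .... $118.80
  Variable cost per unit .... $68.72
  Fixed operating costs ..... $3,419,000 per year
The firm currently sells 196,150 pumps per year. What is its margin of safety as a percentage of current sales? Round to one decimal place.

Unit CM = price − variable cost = $118.80 − $68.72 = $50.08. Break-even units = $3,419,000 ÷ $50.08 = 68,270.77; break-even revenue = 68,270.77 × $118.80 = $8,110,567.09.
Actual sales revenue = 196,150 × $118.80 = $23,302,620.00.
Margin of safety = ($23,302,620.00 − $8,110,567.09) ÷ $23,302,620.00 = 65.2%.

65.2%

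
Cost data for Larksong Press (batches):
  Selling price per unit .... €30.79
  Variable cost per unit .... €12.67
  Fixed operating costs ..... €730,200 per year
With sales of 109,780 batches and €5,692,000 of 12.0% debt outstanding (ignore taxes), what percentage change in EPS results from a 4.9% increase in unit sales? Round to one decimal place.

Contribution at this volume is 109,780 × €18.12 = €1,989,213.60.
Subtracting fixed costs: EBIT = €1,989,213.60 − €730,200 = €1,259,013.60.
Interest = €683,040.00, so EBIT − I = €575,973.60.
DCL = total CM / (EBIT − I) = €1,989,213.60 / €575,973.60 = 3.4537.
EPS therefore changes by 3.4537 × (+4.9%) = +16.9%.

+16.9%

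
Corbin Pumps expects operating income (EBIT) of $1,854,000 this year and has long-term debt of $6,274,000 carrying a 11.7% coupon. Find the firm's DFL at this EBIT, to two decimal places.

1.66

Annual interest charges come to $734,058.00.
DFL = EBIT ÷ (EBIT − I) = $1,854,000 ÷ ($1,854,000 − $734,058.00) = $1,854,000 ÷ $1,119,942.00 = 1.6554.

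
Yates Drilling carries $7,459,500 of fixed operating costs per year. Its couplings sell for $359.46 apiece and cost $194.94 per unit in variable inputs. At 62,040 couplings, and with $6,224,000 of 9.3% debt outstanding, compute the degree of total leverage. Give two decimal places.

Contribution at this volume is 62,040 × $164.52 = $10,206,820.80.
Subtracting fixed costs: EBIT = $10,206,820.80 − $7,459,500 = $2,747,320.80. Interest = $578,832.00.
DOL = $10,206,820.80 ÷ $2,747,320.80 = 3.7152; DFL = $2,747,320.80 ÷ $2,168,488.80 = 1.2669.
DCL = DOL × DFL = 3.7152 × 1.2669 = 4.7068.

4.71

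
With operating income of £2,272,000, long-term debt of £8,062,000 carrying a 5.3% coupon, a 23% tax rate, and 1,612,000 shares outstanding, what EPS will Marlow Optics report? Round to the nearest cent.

Pre-tax income = £2,272,000 − £427,286.00 = £1,844,714.00.
After tax at 23%: net income = £1,844,714.00 × 0.77 = £1,420,429.78.
EPS = £1,420,429.78 ÷ 1,612,000 = £0.88.

£0.88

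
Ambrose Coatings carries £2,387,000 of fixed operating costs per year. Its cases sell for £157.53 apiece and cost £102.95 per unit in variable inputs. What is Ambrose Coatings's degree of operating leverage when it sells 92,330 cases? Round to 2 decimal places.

At 92,330 units, contribution = 92,330 × £54.58 = £5,039,371.40.
Operating income = contribution − fixed costs = £5,039,371.40 − £2,387,000 = £2,652,371.40.
So DOL = total CM / EBIT = £5,039,371.40 / £2,652,371.40 = 1.8999.

1.90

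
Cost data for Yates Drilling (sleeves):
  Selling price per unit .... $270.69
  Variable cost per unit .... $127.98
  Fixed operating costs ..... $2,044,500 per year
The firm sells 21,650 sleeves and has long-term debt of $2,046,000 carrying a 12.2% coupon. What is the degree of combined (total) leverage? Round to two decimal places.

At 21,650 units, contribution = 21,650 × $142.71 = $3,089,671.50.
EBIT = $3,089,671.50 − $2,044,500 = $1,045,171.50. Interest = $249,612.00.
DOL = $3,089,671.50 ÷ $1,045,171.50 = 2.9561; DFL = $1,045,171.50 ÷ $795,559.50 = 1.3138.
DCL = DOL × DFL = 2.9561 × 1.3138 = 3.8837.

3.88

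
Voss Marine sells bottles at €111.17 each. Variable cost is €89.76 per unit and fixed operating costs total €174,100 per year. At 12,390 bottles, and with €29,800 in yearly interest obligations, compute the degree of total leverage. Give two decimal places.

Contribution at this volume is 12,390 × €21.41 = €265,269.90.
Subtracting fixed costs: EBIT = €265,269.90 − €174,100 = €91,169.90. Interest = €29,800.00.
DOL = €265,269.90 ÷ €91,169.90 = 2.9096; DFL = €91,169.90 ÷ €61,369.90 = 1.4856.
DCL = DOL × DFL = 2.9096 × 1.4856 = 4.3225.

4.32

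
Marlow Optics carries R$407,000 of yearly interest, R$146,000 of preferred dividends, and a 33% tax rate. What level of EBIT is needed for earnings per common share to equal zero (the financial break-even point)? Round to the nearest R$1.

Preferred dividends are paid after tax, so their pre-tax equivalent is R$146,000 ÷ (1 − 0.33) = R$217,910.45.
EPS = 0 when EBIT covers interest plus the pre-tax preferred burden: R$407,000 + R$217,910.45 = R$624,910.45.

R$624,910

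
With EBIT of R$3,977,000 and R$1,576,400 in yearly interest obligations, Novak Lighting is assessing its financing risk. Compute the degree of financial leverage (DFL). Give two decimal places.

Annual interest charges come to R$1,576,400.00.
DFL = EBIT ÷ (EBIT − I) = R$3,977,000 ÷ (R$3,977,000 − R$1,576,400.00) = R$3,977,000 ÷ R$2,400,600.00 = 1.6567.

1.66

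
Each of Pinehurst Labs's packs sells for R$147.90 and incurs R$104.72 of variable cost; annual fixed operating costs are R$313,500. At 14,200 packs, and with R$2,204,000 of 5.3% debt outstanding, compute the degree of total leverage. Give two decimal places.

3.35

At 14,200 units, contribution = 14,200 × R$43.18 = R$613,156.00.
EBIT = R$613,156.00 − R$313,500 = R$299,656.00. Interest = R$116,812.00, so EBIT − I = R$182,844.00.
DCL = contribution ÷ (EBIT − I) = R$613,156.00 ÷ R$182,844.00 = 3.3534.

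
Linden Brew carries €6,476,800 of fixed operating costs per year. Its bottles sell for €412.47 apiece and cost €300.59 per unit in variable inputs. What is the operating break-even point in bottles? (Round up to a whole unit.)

Unit CM = price − variable cost = €412.47 − €300.59 = €111.88.
Break-even volume = fixed costs ÷ CM per unit = €6,476,800 ÷ €111.88 = 57,890.60, so 57,891 bottles.

57,891 bottles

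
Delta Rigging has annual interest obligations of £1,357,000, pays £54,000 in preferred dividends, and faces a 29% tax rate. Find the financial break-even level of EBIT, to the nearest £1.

Preferred dividends are paid after tax, so their pre-tax equivalent is £54,000 ÷ (1 − 0.29) = £76,056.34.
Financial break-even EBIT = interest + D_p ÷ (1 − t) = £1,357,000 + £76,056.34 = £1,433,056.34.

£1,433,056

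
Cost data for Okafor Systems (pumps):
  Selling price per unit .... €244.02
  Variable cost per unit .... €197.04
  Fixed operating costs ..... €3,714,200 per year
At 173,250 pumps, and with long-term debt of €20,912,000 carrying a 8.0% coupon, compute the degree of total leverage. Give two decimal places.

At 173,250 units, contribution = 173,250 × €46.98 = €8,139,285.00.
EBIT = €8,139,285.00 − €3,714,200 = €4,425,085.00. Interest = €1,672,960.00.
DOL = €8,139,285.00 ÷ €4,425,085.00 = 1.8394; DFL = €4,425,085.00 ÷ €2,752,125.00 = 1.6079.
DCL = DOL × DFL = 1.8394 × 1.6079 = 2.9576.

2.96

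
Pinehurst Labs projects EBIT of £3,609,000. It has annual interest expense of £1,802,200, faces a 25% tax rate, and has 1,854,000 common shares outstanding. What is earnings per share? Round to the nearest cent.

£0.73

Pre-tax income = £3,609,000 − £1,802,200.00 = £1,806,800.00.
After tax at 25%: net income = £1,806,800.00 × 0.75 = £1,355,100.00.
EPS = £1,355,100.00 ÷ 1,854,000 = £0.73.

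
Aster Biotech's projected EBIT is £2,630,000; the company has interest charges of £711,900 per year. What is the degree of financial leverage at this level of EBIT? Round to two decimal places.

1.37

Interest = £711,900.00.
DFL = EBIT ÷ (EBIT − I) = £2,630,000 ÷ (£2,630,000 − £711,900.00) = £2,630,000 ÷ £1,918,100.00 = 1.3711.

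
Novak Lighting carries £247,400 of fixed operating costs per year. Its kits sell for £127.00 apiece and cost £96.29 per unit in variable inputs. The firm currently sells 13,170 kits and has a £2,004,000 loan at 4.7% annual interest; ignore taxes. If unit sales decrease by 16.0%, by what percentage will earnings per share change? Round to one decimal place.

Total contribution margin = 13,170 × £30.71 = £404,450.70.
Subtracting fixed costs: EBIT = £404,450.70 − £247,400 = £157,050.70.
Interest = £94,188.00, so EBIT − I = £62,862.70.
Degree of combined leverage = contribution ÷ (EBIT − I) = £404,450.70 ÷ £62,862.70 = 6.4339.
EPS therefore changes by 6.4339 × (-16.0%) = -102.9%.

-102.9%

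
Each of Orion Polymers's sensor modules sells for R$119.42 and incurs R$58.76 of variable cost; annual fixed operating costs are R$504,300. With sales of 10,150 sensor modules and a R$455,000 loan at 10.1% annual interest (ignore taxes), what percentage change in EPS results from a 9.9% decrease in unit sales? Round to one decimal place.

-93.1%

Contribution at this volume is 10,150 × R$60.66 = R$615,699.00.
Operating income = contribution − fixed costs = R$615,699.00 − R$504,300 = R$111,399.00.
Interest = R$45,955.00, so EBIT − I = R$65,444.00.
DCL = total CM / (EBIT − I) = R$615,699.00 / R$65,444.00 = 9.4080.
%ΔEPS = DCL × %ΔSales = 9.4080 × -9.9% = -93.1%.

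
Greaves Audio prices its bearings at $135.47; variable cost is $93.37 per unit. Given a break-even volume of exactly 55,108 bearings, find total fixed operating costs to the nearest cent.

$2,320,046.80

Each unit contributes $135.47 − $93.37 = $42.10.
Since BE = FC / CM, FC = 55,108 × $42.10 = $2,320,046.80.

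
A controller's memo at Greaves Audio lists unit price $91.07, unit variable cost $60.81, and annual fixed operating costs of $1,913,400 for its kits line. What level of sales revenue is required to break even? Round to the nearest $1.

$5,758,537

CM per unit = $91.07 − $60.81 = $30.26; CM ratio = $30.26 / $91.07 = 0.3323.
Break-even sales = FC ÷ CM ratio = $1,913,400 × $91.07 / $30.26 = $5,758,537.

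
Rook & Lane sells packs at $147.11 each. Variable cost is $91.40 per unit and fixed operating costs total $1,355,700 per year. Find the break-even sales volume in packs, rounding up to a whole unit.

Contribution margin per unit = $147.11 − $91.40 = $55.71.
Units to break even: $1,355,700 ÷ $55.71 = 24,334.95, rounded up to 24,335.

24,335 packs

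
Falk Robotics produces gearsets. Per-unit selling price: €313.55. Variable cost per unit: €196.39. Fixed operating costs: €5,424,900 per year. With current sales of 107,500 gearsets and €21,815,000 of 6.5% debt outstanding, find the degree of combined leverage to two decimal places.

2.19

Total contribution margin = 107,500 × €117.16 = €12,594,700.00.
Subtracting fixed costs: EBIT = €12,594,700.00 − €5,424,900 = €7,169,800.00. Interest = €1,417,975.00.
DOL = €12,594,700.00 ÷ €7,169,800.00 = 1.7566; DFL = €7,169,800.00 ÷ €5,751,825.00 = 1.2465.
DCL = DOL × DFL = 1.7566 × 1.2465 = 2.1896.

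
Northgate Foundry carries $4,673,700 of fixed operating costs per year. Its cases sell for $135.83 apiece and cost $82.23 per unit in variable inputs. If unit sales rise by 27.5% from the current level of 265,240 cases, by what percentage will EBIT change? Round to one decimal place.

+41.0%

Contribution at this volume is 265,240 × $53.60 = $14,216,864.00.
EBIT = $14,216,864.00 − $4,673,700 = $9,543,164.00.
Degree of operating leverage = $14,216,864.00 / $9,543,164.00 = 1.4897.
So EBIT moves 1.4897 × (+27.5%) = +41.0%.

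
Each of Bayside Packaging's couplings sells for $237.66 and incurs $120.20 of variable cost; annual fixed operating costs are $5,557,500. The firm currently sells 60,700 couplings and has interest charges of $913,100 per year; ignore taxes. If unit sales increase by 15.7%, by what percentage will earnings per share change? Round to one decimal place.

+169.8%

At 60,700 units, contribution = 60,700 × $117.46 = $7,129,822.00.
EBIT = $7,129,822.00 − $5,557,500 = $1,572,322.00.
Interest = $913,100.00, so EBIT − I = $659,222.00.
DCL = total CM / (EBIT − I) = $7,129,822.00 / $659,222.00 = 10.8155.
EPS therefore changes by 10.8155 × (+15.7%) = +169.8%.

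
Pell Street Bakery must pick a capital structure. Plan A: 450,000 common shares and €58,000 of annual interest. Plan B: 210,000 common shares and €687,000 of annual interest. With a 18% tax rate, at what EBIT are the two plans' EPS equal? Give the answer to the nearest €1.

€1,237,375

Set EPS_A = EPS_B: (EBIT − €58,000)(1 − 0.18) ÷ 450,000 = (EBIT − €687,000)(1 − 0.18) ÷ 210,000.
The (1 − t) factor cancels: (EBIT − 58,000) × 210,000 = (EBIT − 687,000) × 450,000.
EBIT × (450,000 − 210,000) = 687,000 × 450,000 − 58,000 × 210,000 = 296,970,000,000, so EBIT = 296,970,000,000 ÷ 240,000 = 1,237,375.00.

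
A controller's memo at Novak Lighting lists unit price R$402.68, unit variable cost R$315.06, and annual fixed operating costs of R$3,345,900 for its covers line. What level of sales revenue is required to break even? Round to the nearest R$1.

R$15,376,935

Contribution margin per unit = R$402.68 − R$315.06 = R$87.62, a CM ratio of R$87.62 ÷ R$402.68 = 0.2176.
Break-even sales = FC ÷ CM ratio = R$3,345,900 × R$402.68 / R$87.62 = R$15,376,935.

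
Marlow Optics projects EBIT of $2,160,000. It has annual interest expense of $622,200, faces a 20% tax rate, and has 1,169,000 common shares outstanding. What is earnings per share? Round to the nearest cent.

Interest = $622,200.00, so EBT = $2,160,000 − $622,200.00 = $1,537,800.00.
After tax at 20%: net income = $1,537,800.00 × 0.80 = $1,230,240.00.
EPS = $1,230,240.00 ÷ 1,169,000 = $1.05.

$1.05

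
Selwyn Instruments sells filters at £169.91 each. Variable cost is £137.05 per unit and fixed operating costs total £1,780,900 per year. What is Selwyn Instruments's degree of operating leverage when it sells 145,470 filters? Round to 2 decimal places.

1.59

Contribution at this volume is 145,470 × £32.86 = £4,780,144.20.
EBIT = £4,780,144.20 − £1,780,900 = £2,999,244.20.
DOL = contribution ÷ EBIT = £4,780,144.20 ÷ £2,999,244.20 = 1.5938.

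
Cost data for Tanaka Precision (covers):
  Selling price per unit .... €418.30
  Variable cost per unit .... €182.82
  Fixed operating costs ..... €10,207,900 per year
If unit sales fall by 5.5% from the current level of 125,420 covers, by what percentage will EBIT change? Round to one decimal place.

-8.4%

Contribution at this volume is 125,420 × €235.48 = €29,533,901.60.
Operating income = contribution − fixed costs = €29,533,901.60 − €10,207,900 = €19,326,001.60.
Degree of operating leverage = €29,533,901.60 / €19,326,001.60 = 1.5282.
So EBIT moves 1.5282 × (-5.5%) = -8.4%.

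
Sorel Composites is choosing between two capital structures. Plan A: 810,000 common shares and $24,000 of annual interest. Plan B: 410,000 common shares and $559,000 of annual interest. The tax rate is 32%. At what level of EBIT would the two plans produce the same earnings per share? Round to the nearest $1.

$1,107,375

Set EPS_A = EPS_B: (EBIT − $24,000)(1 − 0.32) ÷ 810,000 = (EBIT − $559,000)(1 − 0.32) ÷ 410,000.
Cancelling (1 − t) and cross-multiplying: 410,000·(EBIT − 24,000) = 810,000·(EBIT − 559,000).
EBIT × (810,000 − 410,000) = 559,000 × 810,000 − 24,000 × 410,000 = 442,950,000,000, so EBIT = 442,950,000,000 ÷ 400,000 = 1,107,375.00.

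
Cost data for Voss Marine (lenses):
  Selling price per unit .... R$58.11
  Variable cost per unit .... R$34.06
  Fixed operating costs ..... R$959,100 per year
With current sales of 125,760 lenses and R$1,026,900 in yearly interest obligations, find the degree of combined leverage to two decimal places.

2.91

Total contribution margin = 125,760 × R$24.05 = R$3,024,528.00.
Subtracting fixed costs: EBIT = R$3,024,528.00 − R$959,100 = R$2,065,428.00. Interest = R$1,026,900.00, so EBIT − I = R$1,038,528.00.
DCL = contribution ÷ (EBIT − I) = R$3,024,528.00 ÷ R$1,038,528.00 = 2.9123.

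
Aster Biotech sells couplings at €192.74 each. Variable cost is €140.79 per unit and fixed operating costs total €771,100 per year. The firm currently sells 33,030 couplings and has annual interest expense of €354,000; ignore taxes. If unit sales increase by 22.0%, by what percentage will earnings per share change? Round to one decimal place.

+63.9%

Total contribution margin = 33,030 × €51.95 = €1,715,908.50.
Subtracting fixed costs: EBIT = €1,715,908.50 − €771,100 = €944,808.50.
After interest of €354,000.00, pre-tax earnings = €590,808.50.
Degree of combined leverage = contribution ÷ (EBIT − I) = €1,715,908.50 ÷ €590,808.50 = 2.9043.
%ΔEPS = DCL × %ΔSales = 2.9043 × +22.0% = +63.9%.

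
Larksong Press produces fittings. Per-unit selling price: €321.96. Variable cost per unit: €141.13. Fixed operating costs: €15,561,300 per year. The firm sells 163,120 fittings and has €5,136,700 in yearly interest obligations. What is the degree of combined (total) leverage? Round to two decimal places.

At 163,120 units, contribution = 163,120 × €180.83 = €29,496,989.60.
Operating income = contribution − fixed costs = €29,496,989.60 − €15,561,300 = €13,935,689.60. Interest = €5,136,700.00.
DOL = €29,496,989.60 ÷ €13,935,689.60 = 2.1167; DFL = €13,935,689.60 ÷ €8,798,989.60 = 1.5838.
DCL = DOL × DFL = 2.1167 × 1.5838 = 3.3524.

3.35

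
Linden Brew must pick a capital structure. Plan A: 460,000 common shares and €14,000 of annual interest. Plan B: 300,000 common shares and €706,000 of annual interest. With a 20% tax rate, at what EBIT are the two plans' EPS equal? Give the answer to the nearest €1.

€2,003,500

Set EPS_A = EPS_B: (EBIT − €14,000)(1 − 0.20) ÷ 460,000 = (EBIT − €706,000)(1 − 0.20) ÷ 300,000.
Cancelling (1 − t) and cross-multiplying: 300,000·(EBIT − 14,000) = 460,000·(EBIT − 706,000).
Solving, EBIT = (706,000·460,000 − 14,000·300,000) / (460,000 − 300,000) = 320,560,000,000 / 160,000 = 2,003,500.00.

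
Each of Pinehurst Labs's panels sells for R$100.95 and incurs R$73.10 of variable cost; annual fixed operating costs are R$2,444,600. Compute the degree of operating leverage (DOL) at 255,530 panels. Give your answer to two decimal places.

At 255,530 units, contribution = 255,530 × R$27.85 = R$7,116,510.50.
Operating income = contribution − fixed costs = R$7,116,510.50 − R$2,444,600 = R$4,671,910.50.
DOL = contribution ÷ EBIT = R$7,116,510.50 ÷ R$4,671,910.50 = 1.5233.

1.52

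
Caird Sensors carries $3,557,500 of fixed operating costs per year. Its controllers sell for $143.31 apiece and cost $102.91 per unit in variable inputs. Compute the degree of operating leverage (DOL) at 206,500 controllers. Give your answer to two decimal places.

At 206,500 units, contribution = 206,500 × $40.40 = $8,342,600.00.
EBIT = $8,342,600.00 − $3,557,500 = $4,785,100.00.
DOL = contribution ÷ EBIT = $8,342,600.00 ÷ $4,785,100.00 = 1.7435.

1.74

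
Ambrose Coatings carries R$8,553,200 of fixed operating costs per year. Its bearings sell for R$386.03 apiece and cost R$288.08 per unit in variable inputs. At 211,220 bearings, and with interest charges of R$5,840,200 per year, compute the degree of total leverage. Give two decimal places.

3.29

Contribution at this volume is 211,220 × R$97.95 = R$20,688,999.00.
Operating income = contribution − fixed costs = R$20,688,999.00 − R$8,553,200 = R$12,135,799.00. Interest = R$5,840,200.00, so EBIT − I = R$6,295,599.00.
Degree of total leverage = total CM / (EBIT − interest) = R$20,688,999.00 / R$6,295,599.00 = 3.2863.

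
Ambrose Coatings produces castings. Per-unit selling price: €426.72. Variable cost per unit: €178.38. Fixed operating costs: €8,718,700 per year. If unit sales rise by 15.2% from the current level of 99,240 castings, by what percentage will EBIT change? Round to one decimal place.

Total contribution margin = 99,240 × €248.34 = €24,645,261.60.
EBIT = €24,645,261.60 − €8,718,700 = €15,926,561.60.
Degree of operating leverage = €24,645,261.60 / €15,926,561.60 = 1.5474.
So EBIT moves 1.5474 × (+15.2%) = +23.5%.

+23.5%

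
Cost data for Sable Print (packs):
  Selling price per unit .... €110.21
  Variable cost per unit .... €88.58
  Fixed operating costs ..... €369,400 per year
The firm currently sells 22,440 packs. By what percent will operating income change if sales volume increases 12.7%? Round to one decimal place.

Total contribution margin = 22,440 × €21.63 = €485,377.20.
Operating income = contribution − fixed costs = €485,377.20 − €369,400 = €115,977.20.
So DOL = total CM / EBIT = €485,377.20 / €115,977.20 = 4.1851.
Operating income changes by 4.1851 × +12.7% = +53.2%.

+53.2%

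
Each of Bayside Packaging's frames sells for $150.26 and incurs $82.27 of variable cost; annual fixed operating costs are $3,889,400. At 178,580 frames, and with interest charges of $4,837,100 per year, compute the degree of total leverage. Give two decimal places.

3.56

Total contribution margin = 178,580 × $67.99 = $12,141,654.20.
Subtracting fixed costs: EBIT = $12,141,654.20 − $3,889,400 = $8,252,254.20. Interest = $4,837,100.00, so EBIT − I = $3,415,154.20.
Degree of total leverage = total CM / (EBIT − interest) = $12,141,654.20 / $3,415,154.20 = 3.5552.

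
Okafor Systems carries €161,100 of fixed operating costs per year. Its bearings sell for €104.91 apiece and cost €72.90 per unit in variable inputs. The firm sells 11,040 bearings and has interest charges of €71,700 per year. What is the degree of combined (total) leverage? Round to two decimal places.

Contribution at this volume is 11,040 × €32.01 = €353,390.40.
EBIT = €353,390.40 − €161,100 = €192,290.40. Interest = €71,700.00, so EBIT − I = €120,590.40.
Degree of total leverage = total CM / (EBIT − interest) = €353,390.40 / €120,590.40 = 2.9305.

2.93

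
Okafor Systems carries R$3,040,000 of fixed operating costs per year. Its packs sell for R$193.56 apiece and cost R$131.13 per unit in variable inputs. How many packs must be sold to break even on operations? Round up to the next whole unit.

Contribution margin per unit = R$193.56 − R$131.13 = R$62.43.
Units to break even: R$3,040,000 ÷ R$62.43 = 48,694.54, rounded up to 48,695.

48,695 packs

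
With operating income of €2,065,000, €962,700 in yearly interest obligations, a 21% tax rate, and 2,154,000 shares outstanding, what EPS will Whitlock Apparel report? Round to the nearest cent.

€0.40

Interest = €962,700.00, so EBT = €2,065,000 − €962,700.00 = €1,102,300.00.
Net income = €1,102,300.00 × (1 − 0.21) = €870,817.00.
Per share: €870,817.00 / 2,154,000 shares = €0.40.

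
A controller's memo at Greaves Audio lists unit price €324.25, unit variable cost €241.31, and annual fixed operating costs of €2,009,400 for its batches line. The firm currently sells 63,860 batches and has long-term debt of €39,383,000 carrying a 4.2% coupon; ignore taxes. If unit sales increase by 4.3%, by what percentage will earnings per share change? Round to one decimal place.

+13.9%

Contribution at this volume is 63,860 × €82.94 = €5,296,548.40.
Operating income = contribution − fixed costs = €5,296,548.40 − €2,009,400 = €3,287,148.40.
Interest = €1,654,086.00, so EBIT − I = €1,633,062.40.
Degree of combined leverage = contribution ÷ (EBIT − I) = €5,296,548.40 ÷ €1,633,062.40 = 3.2433.
EPS therefore changes by 3.2433 × (+4.3%) = +13.9%.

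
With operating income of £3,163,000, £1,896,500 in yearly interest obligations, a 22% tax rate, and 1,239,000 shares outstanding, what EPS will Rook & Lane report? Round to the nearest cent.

Interest = £1,896,500.00, so EBT = £3,163,000 − £1,896,500.00 = £1,266,500.00.
Net income = £1,266,500.00 × (1 − 0.22) = £987,870.00.
Per share: £987,870.00 / 1,239,000 shares = £0.80.

£0.80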